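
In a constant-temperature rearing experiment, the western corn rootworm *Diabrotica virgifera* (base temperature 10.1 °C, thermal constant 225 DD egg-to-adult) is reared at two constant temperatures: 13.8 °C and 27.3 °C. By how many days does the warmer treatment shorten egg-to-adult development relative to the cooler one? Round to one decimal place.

47.7 days

At 13.8 °C: 225 / (13.8 − 10.1) = 225 / 3.7 = 60.811 d.
At 27.3 °C: 225 / (27.3 − 10.1) = 225 / 17.2 = 13.081 d.
Difference = |60.811 − 13.081| = 47.729 ≈ 47.7 days.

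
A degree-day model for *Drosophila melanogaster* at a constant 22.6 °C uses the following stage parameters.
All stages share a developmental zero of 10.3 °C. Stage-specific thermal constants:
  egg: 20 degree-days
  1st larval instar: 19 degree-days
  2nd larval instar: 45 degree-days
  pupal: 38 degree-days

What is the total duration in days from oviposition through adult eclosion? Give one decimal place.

9.9 days

Daily accumulation at 22.6 °C = 22.6 − 10.3 = 12.3 DD/day.
Total K = 20 + 19 + 45 + 38 = 122 DD.
Total duration = 122 / 12.3 = 9.919 ≈ 9.9 days.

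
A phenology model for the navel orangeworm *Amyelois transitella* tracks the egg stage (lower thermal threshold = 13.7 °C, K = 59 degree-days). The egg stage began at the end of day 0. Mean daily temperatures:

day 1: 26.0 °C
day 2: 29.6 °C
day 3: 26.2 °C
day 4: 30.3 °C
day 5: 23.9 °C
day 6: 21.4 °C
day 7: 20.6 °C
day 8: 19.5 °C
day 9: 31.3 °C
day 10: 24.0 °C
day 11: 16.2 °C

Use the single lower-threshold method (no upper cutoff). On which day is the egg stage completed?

day 5

Daily DD above 13.7 °C: 12.3, 15.9, 12.5, 16.6, 10.2, 7.7, 6.9, 5.8, 17.6, 10.3, 2.5.
Cumulative: 12.3, 28.2, 40.7, 57.3, 67.5, 75.2, 82.1, 87.9, 105.5, 115.8, 118.3.
The total first reaches 59 DD on day 5.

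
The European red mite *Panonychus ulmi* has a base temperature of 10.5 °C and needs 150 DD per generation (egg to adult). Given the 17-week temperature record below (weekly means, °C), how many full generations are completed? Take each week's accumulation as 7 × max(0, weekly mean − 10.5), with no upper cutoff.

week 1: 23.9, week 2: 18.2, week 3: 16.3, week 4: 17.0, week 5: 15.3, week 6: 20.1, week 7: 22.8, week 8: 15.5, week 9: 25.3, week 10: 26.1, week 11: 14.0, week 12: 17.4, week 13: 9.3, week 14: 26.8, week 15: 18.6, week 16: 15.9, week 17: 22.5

6 generations

Weekly DD (7 × max(0, T̄ − 10.5)): 93.8, 53.9, 40.6, 45.5, 33.6, 67.2, 86.1, 35.0, 103.6, 109.2, 24.5, 48.3, 0.0, 114.1, 56.7, 37.8, 84.0.
Season total = 1033.9 DD.
Complete generations = ⌊1033.9 / 150⌋ = 6.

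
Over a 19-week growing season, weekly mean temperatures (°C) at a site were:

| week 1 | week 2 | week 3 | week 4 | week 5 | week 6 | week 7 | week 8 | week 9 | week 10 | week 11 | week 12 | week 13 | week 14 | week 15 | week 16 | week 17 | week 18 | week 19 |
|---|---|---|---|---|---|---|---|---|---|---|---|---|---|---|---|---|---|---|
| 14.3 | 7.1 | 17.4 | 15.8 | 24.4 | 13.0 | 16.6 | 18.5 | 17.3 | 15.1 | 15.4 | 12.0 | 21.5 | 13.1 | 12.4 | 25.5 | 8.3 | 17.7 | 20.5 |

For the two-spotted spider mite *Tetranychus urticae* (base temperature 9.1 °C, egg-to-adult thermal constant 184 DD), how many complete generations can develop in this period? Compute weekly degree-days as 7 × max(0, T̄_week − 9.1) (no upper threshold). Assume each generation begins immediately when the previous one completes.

Weekly DD (7 × max(0, T̄ − 9.1)): 36.4, 0.0, 58.1, 46.9, 107.1, 27.3, 52.5, 65.8, 57.4, 42.0, 44.1, 20.3, 86.8, 28.0, 23.1, 114.8, 0.0, 60.2, 79.8.
Season total = 950.6 DD.
Complete generations = ⌊950.6 / 184⌋ = 5.

5 generations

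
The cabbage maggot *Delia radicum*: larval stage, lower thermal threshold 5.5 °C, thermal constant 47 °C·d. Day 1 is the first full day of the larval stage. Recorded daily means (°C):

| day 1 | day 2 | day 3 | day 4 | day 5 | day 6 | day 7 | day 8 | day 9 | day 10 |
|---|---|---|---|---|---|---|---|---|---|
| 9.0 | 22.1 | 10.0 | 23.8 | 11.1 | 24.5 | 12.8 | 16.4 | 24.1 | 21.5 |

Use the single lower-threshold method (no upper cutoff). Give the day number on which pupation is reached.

Daily DD above 5.5 °C: 3.5, 16.6, 4.5, 18.3, 5.6, 19.0, 7.3, 10.9, 18.6, 16.0.
Cumulative: 3.5, 20.1, 24.6, 42.9, 48.5, 67.5, 74.8, 85.7, 104.3, 120.3.
The total first reaches 47 DD on day 5.

day 5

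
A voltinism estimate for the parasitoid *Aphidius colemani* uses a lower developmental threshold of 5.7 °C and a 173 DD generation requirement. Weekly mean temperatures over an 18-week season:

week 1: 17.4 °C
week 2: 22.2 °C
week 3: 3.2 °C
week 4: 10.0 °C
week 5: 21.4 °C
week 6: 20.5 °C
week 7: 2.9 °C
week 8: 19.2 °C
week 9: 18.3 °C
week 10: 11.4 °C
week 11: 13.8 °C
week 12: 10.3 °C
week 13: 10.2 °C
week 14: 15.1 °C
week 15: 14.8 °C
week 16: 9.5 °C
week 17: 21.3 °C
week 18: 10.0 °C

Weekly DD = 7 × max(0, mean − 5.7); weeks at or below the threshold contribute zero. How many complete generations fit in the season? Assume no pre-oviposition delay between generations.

Weekly DD (7 × max(0, T̄ − 5.7)): 81.9, 115.5, 0.0, 30.1, 109.9, 103.6, 0.0, 94.5, 88.2, 39.9, 56.7, 32.2, 31.5, 65.8, 63.7, 26.6, 109.2, 30.1.
Season total = 1079.4 DD.
Complete generations = ⌊1079.4 / 173⌋ = 6.

6 generations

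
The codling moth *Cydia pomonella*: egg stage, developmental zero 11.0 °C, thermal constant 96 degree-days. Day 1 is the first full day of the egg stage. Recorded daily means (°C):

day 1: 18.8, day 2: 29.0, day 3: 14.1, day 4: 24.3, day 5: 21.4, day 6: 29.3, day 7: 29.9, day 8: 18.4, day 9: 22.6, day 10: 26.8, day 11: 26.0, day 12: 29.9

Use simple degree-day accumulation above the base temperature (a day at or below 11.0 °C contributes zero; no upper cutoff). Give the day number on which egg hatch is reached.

Daily DD above 11.0 °C: 7.8, 18.0, 3.1, 13.3, 10.4, 18.3, 18.9, 7.4, 11.6, 15.8, 15.0, 18.9.
Cumulative: 7.8, 25.8, 28.9, 42.2, 52.6, 70.9, 89.8, 97.2, 108.8, 124.6, 139.6, 158.5.
The total first reaches 96 DD on day 8.

day 8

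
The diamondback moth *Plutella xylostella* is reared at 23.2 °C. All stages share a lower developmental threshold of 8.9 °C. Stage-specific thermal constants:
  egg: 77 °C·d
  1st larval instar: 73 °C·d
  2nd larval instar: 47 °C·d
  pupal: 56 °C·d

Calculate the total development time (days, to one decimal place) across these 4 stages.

17.7 days

Daily accumulation at 23.2 °C = 23.2 − 8.9 = 14.3 DD/day.
Total K = 77 + 73 + 47 + 56 = 253 DD.
Total duration = 253 / 14.3 = 17.692 ≈ 17.7 days.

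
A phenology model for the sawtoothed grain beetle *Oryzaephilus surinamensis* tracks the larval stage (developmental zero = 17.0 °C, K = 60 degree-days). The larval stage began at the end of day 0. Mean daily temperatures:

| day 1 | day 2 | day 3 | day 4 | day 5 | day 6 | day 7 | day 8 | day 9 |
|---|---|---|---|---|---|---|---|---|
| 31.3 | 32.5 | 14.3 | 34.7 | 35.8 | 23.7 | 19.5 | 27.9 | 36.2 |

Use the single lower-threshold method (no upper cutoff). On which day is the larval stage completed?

Daily DD above 17.0 °C: 14.3, 15.5, 0.0, 17.7, 18.8, 6.7, 2.5, 10.9, 19.2.
Cumulative: 14.3, 29.8, 29.8, 47.5, 66.3, 73.0, 75.5, 86.4, 105.6.
The total first reaches 60 DD on day 5.

day 5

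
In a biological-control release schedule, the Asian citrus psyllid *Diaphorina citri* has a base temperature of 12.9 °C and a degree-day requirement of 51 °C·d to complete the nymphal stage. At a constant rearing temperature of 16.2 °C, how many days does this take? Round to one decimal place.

Daily accumulation = 16.2 − 12.9 = 3.3 DD/day.
Duration = 51 / 3.3 = 15.455 ≈ 15.5 days.

15.5 days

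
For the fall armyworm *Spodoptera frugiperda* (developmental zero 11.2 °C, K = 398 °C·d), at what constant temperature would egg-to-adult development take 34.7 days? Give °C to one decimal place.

Required daily accumulation = 398 / 34.7 = 11.470 DD/day.
T = T_base + 11.470 = 11.2 + 11.470 = 22.670 ≈ 22.7 °C.

22.7 °C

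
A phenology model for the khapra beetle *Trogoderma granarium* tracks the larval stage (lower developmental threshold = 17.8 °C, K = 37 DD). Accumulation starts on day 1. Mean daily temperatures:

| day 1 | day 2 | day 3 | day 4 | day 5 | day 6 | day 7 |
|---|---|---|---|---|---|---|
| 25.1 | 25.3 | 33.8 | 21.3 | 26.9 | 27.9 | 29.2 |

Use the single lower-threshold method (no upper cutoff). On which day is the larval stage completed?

Daily DD above 17.8 °C: 7.3, 7.5, 16.0, 3.5, 9.1, 10.1, 11.4.
Cumulative: 7.3, 14.8, 30.8, 34.3, 43.4, 53.5, 64.9.
The total first reaches 37 DD on day 5.

day 5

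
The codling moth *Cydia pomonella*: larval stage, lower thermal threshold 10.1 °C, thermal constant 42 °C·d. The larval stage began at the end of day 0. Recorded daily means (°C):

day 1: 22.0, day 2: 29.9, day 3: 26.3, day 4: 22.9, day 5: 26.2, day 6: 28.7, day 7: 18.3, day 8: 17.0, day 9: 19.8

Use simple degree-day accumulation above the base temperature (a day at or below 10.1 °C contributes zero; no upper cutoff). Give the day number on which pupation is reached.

day 3

Daily DD above 10.1 °C: 11.9, 19.8, 16.2, 12.8, 16.1, 18.6, 8.2, 6.9, 9.7.
Cumulative: 11.9, 31.7, 47.9, 60.7, 76.8, 95.4, 103.6, 110.5, 120.2.
The total first reaches 42 DD on day 3.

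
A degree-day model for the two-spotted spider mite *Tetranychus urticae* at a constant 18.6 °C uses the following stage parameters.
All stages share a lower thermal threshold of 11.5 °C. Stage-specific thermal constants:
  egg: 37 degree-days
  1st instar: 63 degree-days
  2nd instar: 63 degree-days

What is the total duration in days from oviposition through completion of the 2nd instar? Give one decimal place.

23.0 days

Daily accumulation at 18.6 °C = 18.6 − 11.5 = 7.1 DD/day.
Total K = 37 + 63 + 63 = 163 DD.
Total duration = 163 / 7.1 = 22.958 ≈ 23.0 days.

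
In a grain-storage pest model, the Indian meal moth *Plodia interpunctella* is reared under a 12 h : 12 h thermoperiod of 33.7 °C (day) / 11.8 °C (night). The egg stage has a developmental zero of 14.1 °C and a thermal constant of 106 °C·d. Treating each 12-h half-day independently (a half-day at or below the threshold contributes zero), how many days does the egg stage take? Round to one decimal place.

10.8 days

Day half: max(0, 33.7 − 14.1) × 0.5 = 19.6 × 0.5 = 9.80 DD.
Night half: max(0, 11.8 − 14.1) × 0.5 = 0.0 × 0.5 = 0.00 DD.
Per 24 h: 9.80 DD/day.
Duration = 106 / 9.80 = 10.816 ≈ 10.8 days.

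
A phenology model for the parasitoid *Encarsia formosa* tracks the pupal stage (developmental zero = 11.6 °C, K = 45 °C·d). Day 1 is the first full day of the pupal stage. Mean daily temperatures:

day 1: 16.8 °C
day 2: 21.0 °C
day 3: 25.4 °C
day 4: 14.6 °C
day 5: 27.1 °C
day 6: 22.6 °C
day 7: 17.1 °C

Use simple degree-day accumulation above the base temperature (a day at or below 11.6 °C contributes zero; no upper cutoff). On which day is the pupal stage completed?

Daily DD above 11.6 °C: 5.2, 9.4, 13.8, 3.0, 15.5, 11.0, 5.5.
Cumulative: 5.2, 14.6, 28.4, 31.4, 46.9, 57.9, 63.4.
The total first reaches 45 DD on day 5.

day 5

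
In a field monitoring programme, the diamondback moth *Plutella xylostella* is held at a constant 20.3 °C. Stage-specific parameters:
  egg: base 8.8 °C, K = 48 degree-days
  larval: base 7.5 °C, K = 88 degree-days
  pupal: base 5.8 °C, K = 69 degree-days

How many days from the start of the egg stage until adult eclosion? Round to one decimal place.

egg: 48 / (20.3 − 8.8) = 48 / 11.5 = 4.174 d.
larval: 88 / (20.3 − 7.5) = 88 / 12.8 = 6.875 d.
pupal: 69 / (20.3 − 5.8) = 69 / 14.5 = 4.759 d.
Sum = 15.808 ≈ 15.8 days.

15.8 days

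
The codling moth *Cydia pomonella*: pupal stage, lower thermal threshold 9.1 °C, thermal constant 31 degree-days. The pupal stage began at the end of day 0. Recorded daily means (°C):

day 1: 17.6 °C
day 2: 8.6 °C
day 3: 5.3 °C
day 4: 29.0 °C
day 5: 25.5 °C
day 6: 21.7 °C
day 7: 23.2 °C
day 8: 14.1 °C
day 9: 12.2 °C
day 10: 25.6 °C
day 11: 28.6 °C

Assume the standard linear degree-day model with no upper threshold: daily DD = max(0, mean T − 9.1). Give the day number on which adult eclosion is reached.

Daily DD above 9.1 °C: 8.5, 0.0, 0.0, 19.9, 16.4, 12.6, 14.1, 5.0, 3.1, 16.5, 19.5.
Cumulative: 8.5, 8.5, 8.5, 28.4, 44.8, 57.4, 71.5, 76.5, 79.6, 96.1, 115.6.
The total first reaches 31 DD on day 5.

day 5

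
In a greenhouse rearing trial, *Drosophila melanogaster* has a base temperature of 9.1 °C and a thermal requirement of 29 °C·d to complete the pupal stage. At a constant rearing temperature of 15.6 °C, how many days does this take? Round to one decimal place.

4.5 days

Daily accumulation = 15.6 − 9.1 = 6.5 DD/day.
Duration = 29 / 6.5 = 4.462 ≈ 4.5 days.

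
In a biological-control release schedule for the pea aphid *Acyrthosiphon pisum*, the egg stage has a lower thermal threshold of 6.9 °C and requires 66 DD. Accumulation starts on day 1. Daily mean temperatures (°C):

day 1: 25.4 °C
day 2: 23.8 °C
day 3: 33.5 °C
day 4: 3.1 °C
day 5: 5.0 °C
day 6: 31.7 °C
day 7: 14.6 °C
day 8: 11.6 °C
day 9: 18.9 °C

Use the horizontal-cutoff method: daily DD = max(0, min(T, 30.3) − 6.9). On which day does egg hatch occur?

day 6

Daily DD above 6.9 °C (capped at 23.4): 18.5, 16.9, 23.4, 0.0, 0.0, 23.4, 7.7, 4.7, 12.0.
Cumulative: 18.5, 35.4, 58.8, 58.8, 58.8, 82.2, 89.9, 94.6, 106.6.
The total first reaches 66 DD on day 6.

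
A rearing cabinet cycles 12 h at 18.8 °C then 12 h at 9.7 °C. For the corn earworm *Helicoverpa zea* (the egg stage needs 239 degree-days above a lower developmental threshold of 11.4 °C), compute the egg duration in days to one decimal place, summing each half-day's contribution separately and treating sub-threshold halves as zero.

64.6 days

Day half: max(0, 18.8 − 11.4) × 0.5 = 7.4 × 0.5 = 3.70 DD.
Night half: max(0, 9.7 − 11.4) × 0.5 = 0.0 × 0.5 = 0.00 DD.
Per 24 h: 3.70 DD/day.
Duration = 239 / 3.70 = 64.595 ≈ 64.6 days.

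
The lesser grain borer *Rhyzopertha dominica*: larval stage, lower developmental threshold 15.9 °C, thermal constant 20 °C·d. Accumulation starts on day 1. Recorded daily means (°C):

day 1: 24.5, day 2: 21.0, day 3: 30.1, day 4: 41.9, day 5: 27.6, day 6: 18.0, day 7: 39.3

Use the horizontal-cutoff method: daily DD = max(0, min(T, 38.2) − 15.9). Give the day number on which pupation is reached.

Daily DD above 15.9 °C (capped at 22.3): 8.6, 5.1, 14.2, 22.3, 11.7, 2.1, 22.3.
Cumulative: 8.6, 13.7, 27.9, 50.2, 61.9, 64.0, 86.3.
The total first reaches 20 DD on day 3.

day 3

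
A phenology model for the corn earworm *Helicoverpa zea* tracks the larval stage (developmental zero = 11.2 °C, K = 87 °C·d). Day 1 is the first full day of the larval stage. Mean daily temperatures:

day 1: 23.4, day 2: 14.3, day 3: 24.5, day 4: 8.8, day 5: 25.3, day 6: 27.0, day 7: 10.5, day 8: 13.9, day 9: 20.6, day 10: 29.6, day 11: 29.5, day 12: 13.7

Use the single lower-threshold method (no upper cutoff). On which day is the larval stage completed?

Daily DD above 11.2 °C: 12.2, 3.1, 13.3, 0.0, 14.1, 15.8, 0.0, 2.7, 9.4, 18.4, 18.3, 2.5.
Cumulative: 12.2, 15.3, 28.6, 28.6, 42.7, 58.5, 58.5, 61.2, 70.6, 89.0, 107.3, 109.8.
The total first reaches 87 DD on day 10.

day 10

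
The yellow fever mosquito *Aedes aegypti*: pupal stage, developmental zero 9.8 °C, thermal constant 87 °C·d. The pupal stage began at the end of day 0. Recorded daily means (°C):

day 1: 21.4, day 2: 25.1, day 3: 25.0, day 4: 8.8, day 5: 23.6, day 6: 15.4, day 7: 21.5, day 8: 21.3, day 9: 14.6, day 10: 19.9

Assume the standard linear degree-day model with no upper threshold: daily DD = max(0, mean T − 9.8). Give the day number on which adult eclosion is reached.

day 9

Daily DD above 9.8 °C: 11.6, 15.3, 15.2, 0.0, 13.8, 5.6, 11.7, 11.5, 4.8, 10.1.
Cumulative: 11.6, 26.9, 42.1, 42.1, 55.9, 61.5, 73.2, 84.7, 89.5, 99.6.
The total first reaches 87 DD on day 9.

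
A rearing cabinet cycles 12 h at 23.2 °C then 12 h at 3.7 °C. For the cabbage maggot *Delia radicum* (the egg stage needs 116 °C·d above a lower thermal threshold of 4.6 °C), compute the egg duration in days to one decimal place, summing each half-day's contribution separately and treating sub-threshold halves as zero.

Day half: max(0, 23.2 − 4.6) × 0.5 = 18.6 × 0.5 = 9.30 DD.
Night half: max(0, 3.7 − 4.6) × 0.5 = 0.0 × 0.5 = 0.00 DD.
Per 24 h: 9.30 DD/day.
Duration = 116 / 9.30 = 12.473 ≈ 12.5 days.

12.5 days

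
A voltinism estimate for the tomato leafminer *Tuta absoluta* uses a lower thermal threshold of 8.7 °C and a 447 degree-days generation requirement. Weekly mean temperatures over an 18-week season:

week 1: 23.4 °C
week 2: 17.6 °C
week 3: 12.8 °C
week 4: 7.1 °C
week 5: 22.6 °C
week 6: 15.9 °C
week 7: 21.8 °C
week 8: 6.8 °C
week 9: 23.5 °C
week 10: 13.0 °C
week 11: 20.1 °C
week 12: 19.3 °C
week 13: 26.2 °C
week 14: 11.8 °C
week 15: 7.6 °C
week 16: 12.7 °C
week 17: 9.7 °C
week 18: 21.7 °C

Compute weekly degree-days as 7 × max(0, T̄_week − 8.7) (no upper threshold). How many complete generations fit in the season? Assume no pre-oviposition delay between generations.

Weekly DD (7 × max(0, T̄ − 8.7)): 102.9, 62.3, 28.7, 0.0, 97.3, 50.4, 91.7, 0.0, 103.6, 30.1, 79.8, 74.2, 122.5, 21.7, 0.0, 28.0, 7.0, 91.0.
Season total = 991.2 DD.
Complete generations = ⌊991.2 / 447⌋ = 2.

2 generations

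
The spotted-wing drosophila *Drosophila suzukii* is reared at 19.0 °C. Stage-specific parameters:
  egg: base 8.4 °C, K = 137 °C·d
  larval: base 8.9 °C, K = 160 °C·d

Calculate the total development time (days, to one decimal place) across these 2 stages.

28.8 days

egg: 137 / (19.0 − 8.4) = 137 / 10.6 = 12.925 d.
larval: 160 / (19.0 − 8.9) = 160 / 10.1 = 15.842 d.
Sum = 28.766 ≈ 28.8 days.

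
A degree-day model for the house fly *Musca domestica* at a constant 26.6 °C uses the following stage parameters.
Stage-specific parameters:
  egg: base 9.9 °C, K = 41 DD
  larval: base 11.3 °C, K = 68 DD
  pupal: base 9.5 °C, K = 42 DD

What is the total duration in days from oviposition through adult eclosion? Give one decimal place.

9.4 days

egg: 41 / (26.6 − 9.9) = 41 / 16.7 = 2.455 d.
larval: 68 / (26.6 − 11.3) = 68 / 15.3 = 4.444 d.
pupal: 42 / (26.6 − 9.5) = 42 / 17.1 = 2.456 d.
Sum = 9.356 ≈ 9.4 days.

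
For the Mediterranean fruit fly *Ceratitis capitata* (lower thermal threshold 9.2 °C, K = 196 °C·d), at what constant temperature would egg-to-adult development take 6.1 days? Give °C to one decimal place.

41.3 °C

Required daily accumulation = 196 / 6.1 = 32.131 DD/day.
T = T_base + 32.131 = 9.2 + 32.131 = 41.331 ≈ 41.3 °C.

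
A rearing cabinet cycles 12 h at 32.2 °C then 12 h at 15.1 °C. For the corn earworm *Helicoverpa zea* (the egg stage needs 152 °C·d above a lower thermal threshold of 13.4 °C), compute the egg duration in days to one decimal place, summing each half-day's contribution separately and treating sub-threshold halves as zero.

14.8 days

Day half: max(0, 32.2 − 13.4) × 0.5 = 18.8 × 0.5 = 9.40 DD.
Night half: max(0, 15.1 − 13.4) × 0.5 = 1.7 × 0.5 = 0.85 DD.
Per 24 h: 10.25 DD/day.
Duration = 152 / 10.25 = 14.829 ≈ 14.8 days.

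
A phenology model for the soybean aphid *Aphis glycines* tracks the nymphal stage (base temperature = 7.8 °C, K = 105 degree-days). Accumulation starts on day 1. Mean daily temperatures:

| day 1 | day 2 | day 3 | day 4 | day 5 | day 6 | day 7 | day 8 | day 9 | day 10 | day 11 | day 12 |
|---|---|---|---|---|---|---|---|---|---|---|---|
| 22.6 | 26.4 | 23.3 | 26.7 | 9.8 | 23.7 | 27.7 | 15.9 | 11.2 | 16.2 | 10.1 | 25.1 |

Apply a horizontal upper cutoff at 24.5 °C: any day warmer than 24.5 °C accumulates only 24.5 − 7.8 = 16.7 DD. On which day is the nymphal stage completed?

day 8

Daily DD above 7.8 °C (capped at 16.7): 14.8, 16.7, 15.5, 16.7, 2.0, 15.9, 16.7, 8.1, 3.4, 8.4, 2.3, 16.7.
Cumulative: 14.8, 31.5, 47.0, 63.7, 65.7, 81.6, 98.3, 106.4, 109.8, 118.2, 120.5, 137.2.
The total first reaches 105 DD on day 8.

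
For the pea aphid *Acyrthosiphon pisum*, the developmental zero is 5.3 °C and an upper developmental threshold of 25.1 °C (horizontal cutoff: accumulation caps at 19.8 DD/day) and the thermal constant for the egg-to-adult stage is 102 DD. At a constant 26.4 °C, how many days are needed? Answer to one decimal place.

5.2 days

Temperature 26.4 °C exceeds the upper threshold, so daily accumulation caps at 25.1 − 5.3 = 19.8 DD/day.
Duration = 102 / 19.8 = 5.152 ≈ 5.2 days.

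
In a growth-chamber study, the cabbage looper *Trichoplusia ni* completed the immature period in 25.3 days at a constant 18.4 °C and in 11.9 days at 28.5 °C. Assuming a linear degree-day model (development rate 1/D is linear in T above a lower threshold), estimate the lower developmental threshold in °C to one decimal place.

Equal thermal constants: D₁(T₁ − T_b) = D₂(T₂ − T_b).
25.3·(18.4 − T_b) = 11.9·(28.5 − T_b)
T_b = (25.3·18.4 − 11.9·28.5) / (25.3 − 11.9) = 126.37 / 13.4 = 9.431 °C ≈ 9.4 °C.

9.4 °C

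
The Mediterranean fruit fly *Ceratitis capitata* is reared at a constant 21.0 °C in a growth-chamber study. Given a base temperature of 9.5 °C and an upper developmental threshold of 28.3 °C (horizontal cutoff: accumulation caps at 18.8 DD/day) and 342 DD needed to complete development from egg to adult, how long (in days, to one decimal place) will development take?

Daily accumulation = 21.0 − 9.5 = 11.5 DD/day.
Duration = 342 / 11.5 = 29.739 ≈ 29.7 days.

29.7 days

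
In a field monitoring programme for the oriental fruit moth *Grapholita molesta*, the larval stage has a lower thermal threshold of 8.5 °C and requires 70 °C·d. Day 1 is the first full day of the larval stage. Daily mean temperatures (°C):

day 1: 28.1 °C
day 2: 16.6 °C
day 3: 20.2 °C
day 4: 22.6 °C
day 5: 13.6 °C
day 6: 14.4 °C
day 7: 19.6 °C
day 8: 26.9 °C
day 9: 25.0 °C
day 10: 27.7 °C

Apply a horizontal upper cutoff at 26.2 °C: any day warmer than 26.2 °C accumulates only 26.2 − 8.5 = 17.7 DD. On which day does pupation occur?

day 7

Daily DD above 8.5 °C (capped at 17.7): 17.7, 8.1, 11.7, 14.1, 5.1, 5.9, 11.1, 17.7, 16.5, 17.7.
Cumulative: 17.7, 25.8, 37.5, 51.6, 56.7, 62.6, 73.7, 91.4, 107.9, 125.6.
The total first reaches 70 DD on day 7.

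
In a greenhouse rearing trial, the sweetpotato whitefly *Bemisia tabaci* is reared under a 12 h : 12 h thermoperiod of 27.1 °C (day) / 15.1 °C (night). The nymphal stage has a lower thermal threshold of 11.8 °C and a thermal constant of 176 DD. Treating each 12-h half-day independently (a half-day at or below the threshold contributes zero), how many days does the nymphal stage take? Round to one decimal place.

Day half: max(0, 27.1 − 11.8) × 0.5 = 15.3 × 0.5 = 7.65 DD.
Night half: max(0, 15.1 − 11.8) × 0.5 = 3.3 × 0.5 = 1.65 DD.
Per 24 h: 9.30 DD/day.
Duration = 176 / 9.30 = 18.925 ≈ 18.9 days.

18.9 days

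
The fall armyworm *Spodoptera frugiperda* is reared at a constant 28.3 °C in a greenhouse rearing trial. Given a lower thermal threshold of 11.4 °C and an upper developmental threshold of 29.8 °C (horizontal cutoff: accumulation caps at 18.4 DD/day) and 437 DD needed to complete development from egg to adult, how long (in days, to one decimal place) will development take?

25.9 days

Daily accumulation = 28.3 − 11.4 = 16.9 DD/day.
Duration = 437 / 16.9 = 25.858 ≈ 25.9 days.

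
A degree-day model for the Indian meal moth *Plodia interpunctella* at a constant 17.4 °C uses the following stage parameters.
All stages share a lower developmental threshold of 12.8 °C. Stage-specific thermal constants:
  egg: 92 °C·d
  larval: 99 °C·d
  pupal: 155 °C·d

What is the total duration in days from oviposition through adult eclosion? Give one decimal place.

75.2 days

Daily accumulation at 17.4 °C = 17.4 − 12.8 = 4.6 DD/day.
Total K = 92 + 99 + 155 = 346 DD.
Total duration = 346 / 4.6 = 75.217 ≈ 75.2 days.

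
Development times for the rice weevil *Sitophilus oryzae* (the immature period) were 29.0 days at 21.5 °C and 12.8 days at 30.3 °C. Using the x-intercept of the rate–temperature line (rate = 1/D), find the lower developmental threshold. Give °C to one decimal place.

14.5 °C

Linear rate model ⇒ the product D·(T − T_b) is constant across temperatures.
29.0·(21.5 − T_b) = 12.8·(30.3 − T_b)
T_b = (29.0·21.5 − 12.8·30.3) / (29.0 − 12.8) = 235.66 / 16.2 = 14.547 °C ≈ 14.5 °C.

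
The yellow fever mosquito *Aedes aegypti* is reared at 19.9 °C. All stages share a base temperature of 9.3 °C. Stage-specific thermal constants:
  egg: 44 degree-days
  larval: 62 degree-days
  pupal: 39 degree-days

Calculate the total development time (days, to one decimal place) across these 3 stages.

Daily accumulation at 19.9 °C = 19.9 − 9.3 = 10.6 DD/day.
Total K = 44 + 62 + 39 = 145 DD.
Total duration = 145 / 10.6 = 13.679 ≈ 13.7 days.

13.7 days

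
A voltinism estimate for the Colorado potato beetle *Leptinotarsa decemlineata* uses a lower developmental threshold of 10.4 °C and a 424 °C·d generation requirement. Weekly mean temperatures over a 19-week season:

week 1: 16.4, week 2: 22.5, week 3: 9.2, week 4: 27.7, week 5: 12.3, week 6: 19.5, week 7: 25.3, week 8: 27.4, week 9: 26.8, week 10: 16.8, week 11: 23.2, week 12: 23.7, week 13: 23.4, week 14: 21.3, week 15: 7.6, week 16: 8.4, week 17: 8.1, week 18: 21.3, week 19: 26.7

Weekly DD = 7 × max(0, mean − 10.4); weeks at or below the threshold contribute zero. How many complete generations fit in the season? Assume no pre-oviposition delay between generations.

Weekly DD (7 × max(0, T̄ − 10.4)): 42.0, 84.7, 0.0, 121.1, 13.3, 63.7, 104.3, 119.0, 114.8, 44.8, 89.6, 93.1, 91.0, 76.3, 0.0, 0.0, 0.0, 76.3, 114.1.
Season total = 1248.1 DD.
Complete generations = ⌊1248.1 / 424⌋ = 2.

2 generations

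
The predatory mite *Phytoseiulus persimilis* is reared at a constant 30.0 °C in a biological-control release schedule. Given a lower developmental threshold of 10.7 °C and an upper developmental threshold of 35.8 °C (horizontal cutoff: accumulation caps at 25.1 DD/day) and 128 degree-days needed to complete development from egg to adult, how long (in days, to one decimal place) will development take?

6.6 days

Daily accumulation = 30.0 − 10.7 = 19.3 DD/day.
Duration = 128 / 19.3 = 6.632 ≈ 6.6 days.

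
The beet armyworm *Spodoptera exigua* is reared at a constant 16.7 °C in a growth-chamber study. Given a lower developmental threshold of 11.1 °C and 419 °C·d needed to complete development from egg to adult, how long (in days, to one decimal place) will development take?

Daily accumulation = 16.7 − 11.1 = 5.6 DD/day.
Duration = 419 / 5.6 = 74.821 ≈ 74.8 days.

74.8 days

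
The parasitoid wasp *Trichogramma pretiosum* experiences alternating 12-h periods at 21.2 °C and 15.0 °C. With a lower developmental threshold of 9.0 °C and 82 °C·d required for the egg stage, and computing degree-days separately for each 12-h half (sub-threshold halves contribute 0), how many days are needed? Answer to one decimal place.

Day half: max(0, 21.2 − 9.0) × 0.5 = 12.2 × 0.5 = 6.10 DD.
Night half: max(0, 15.0 − 9.0) × 0.5 = 6.0 × 0.5 = 3.00 DD.
Per 24 h: 9.10 DD/day.
Duration = 82 / 9.10 = 9.011 ≈ 9.0 days.

9.0 days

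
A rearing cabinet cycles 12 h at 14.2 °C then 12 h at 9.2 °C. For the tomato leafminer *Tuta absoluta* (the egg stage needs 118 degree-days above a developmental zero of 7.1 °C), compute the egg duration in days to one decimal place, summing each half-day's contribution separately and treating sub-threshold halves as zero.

Day half: max(0, 14.2 − 7.1) × 0.5 = 7.1 × 0.5 = 3.55 DD.
Night half: max(0, 9.2 − 7.1) × 0.5 = 2.1 × 0.5 = 1.05 DD.
Per 24 h: 4.60 DD/day.
Duration = 118 / 4.60 = 25.652 ≈ 25.7 days.

25.7 days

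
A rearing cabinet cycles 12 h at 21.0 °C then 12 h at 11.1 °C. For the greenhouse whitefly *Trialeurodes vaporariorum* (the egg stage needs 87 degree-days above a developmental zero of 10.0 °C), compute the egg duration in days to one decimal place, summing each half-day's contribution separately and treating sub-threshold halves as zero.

Day half: max(0, 21.0 − 10.0) × 0.5 = 11.0 × 0.5 = 5.50 DD.
Night half: max(0, 11.1 − 10.0) × 0.5 = 1.1 × 0.5 = 0.55 DD.
Per 24 h: 6.05 DD/day.
Duration = 87 / 6.05 = 14.380 ≈ 14.4 days.

14.4 days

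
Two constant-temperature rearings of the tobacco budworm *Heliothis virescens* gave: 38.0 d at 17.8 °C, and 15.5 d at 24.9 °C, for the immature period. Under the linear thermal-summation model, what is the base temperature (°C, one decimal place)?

12.9 °C

Equal thermal constants: D₁(T₁ − T_b) = D₂(T₂ − T_b).
38.0·(17.8 − T_b) = 15.5·(24.9 − T_b)
T_b = (38.0·17.8 − 15.5·24.9) / (38.0 − 15.5) = 290.45 / 22.5 = 12.909 °C ≈ 12.9 °C.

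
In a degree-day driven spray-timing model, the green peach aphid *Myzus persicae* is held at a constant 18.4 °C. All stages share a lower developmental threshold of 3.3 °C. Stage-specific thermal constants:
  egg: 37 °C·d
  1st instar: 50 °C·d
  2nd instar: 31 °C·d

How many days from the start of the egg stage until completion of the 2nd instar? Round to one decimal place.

7.8 days

Daily accumulation at 18.4 °C = 18.4 − 3.3 = 15.1 DD/day.
Total K = 37 + 50 + 31 = 118 DD.
Total duration = 118 / 15.1 = 7.815 ≈ 7.8 days.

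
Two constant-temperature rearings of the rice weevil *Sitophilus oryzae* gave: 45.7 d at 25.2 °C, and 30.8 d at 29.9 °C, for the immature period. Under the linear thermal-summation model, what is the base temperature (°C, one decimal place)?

Equal thermal constants: D₁(T₁ − T_b) = D₂(T₂ − T_b).
45.7·(25.2 − T_b) = 30.8·(29.9 − T_b)
T_b = (45.7·25.2 − 30.8·29.9) / (45.7 − 30.8) = 230.72 / 14.9 = 15.485 °C ≈ 15.5 °C.

15.5 °C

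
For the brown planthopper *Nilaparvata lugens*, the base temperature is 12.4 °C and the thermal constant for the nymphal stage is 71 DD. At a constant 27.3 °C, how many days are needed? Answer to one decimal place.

Daily accumulation = 27.3 − 12.4 = 14.9 DD/day.
Duration = 71 / 14.9 = 4.765 ≈ 4.8 days.

4.8 days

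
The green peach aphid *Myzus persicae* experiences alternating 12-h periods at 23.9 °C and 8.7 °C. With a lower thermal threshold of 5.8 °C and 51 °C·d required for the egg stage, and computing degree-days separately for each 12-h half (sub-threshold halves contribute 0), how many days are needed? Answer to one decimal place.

Day half: max(0, 23.9 − 5.8) × 0.5 = 18.1 × 0.5 = 9.05 DD.
Night half: max(0, 8.7 − 5.8) × 0.5 = 2.9 × 0.5 = 1.45 DD.
Per 24 h: 10.50 DD/day.
Duration = 51 / 10.50 = 4.857 ≈ 4.9 days.

4.9 days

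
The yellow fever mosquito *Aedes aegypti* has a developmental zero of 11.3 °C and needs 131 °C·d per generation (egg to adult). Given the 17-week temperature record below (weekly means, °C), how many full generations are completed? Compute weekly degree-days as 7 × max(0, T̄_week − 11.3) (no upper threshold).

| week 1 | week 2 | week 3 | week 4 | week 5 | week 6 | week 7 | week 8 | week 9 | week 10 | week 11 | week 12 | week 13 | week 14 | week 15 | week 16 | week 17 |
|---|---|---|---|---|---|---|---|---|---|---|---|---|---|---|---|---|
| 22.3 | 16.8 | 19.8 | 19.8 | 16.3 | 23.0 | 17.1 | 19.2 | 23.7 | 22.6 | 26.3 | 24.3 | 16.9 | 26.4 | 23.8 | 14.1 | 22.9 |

8 generations

Weekly DD (7 × max(0, T̄ − 11.3)): 77.0, 38.5, 59.5, 59.5, 35.0, 81.9, 40.6, 55.3, 86.8, 79.1, 105.0, 91.0, 39.2, 105.7, 87.5, 19.6, 81.2.
Season total = 1142.4 DD.
Complete generations = ⌊1142.4 / 131⌋ = 8.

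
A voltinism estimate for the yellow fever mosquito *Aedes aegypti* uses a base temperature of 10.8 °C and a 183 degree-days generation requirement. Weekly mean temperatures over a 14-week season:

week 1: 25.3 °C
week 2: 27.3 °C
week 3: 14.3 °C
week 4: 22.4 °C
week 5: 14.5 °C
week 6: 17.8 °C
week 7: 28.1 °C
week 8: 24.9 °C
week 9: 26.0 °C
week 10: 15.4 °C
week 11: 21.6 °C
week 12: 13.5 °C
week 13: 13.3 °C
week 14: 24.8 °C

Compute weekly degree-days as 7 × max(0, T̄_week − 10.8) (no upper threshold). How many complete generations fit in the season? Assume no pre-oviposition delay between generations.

Weekly DD (7 × max(0, T̄ − 10.8)): 101.5, 115.5, 24.5, 81.2, 25.9, 49.0, 121.1, 98.7, 106.4, 32.2, 75.6, 18.9, 17.5, 98.0.
Season total = 966.0 DD.
Complete generations = ⌊966.0 / 183⌋ = 5.

5 generations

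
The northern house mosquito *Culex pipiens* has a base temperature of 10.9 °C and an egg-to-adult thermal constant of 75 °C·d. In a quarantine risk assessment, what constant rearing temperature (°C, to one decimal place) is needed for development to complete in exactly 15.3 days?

15.8 °C

Required daily accumulation = 75 / 15.3 = 4.902 DD/day.
T = T_base + 4.902 = 10.9 + 4.902 = 15.802 ≈ 15.8 °C.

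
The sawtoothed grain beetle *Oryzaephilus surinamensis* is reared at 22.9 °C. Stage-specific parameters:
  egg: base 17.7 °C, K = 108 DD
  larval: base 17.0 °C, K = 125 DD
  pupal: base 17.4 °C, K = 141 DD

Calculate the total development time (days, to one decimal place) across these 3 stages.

67.6 days

egg: 108 / (22.9 − 17.7) = 108 / 5.2 = 20.769 d.
larval: 125 / (22.9 − 17.0) = 125 / 5.9 = 21.186 d.
pupal: 141 / (22.9 − 17.4) = 141 / 5.5 = 25.636 d.
Sum = 67.592 ≈ 67.6 days.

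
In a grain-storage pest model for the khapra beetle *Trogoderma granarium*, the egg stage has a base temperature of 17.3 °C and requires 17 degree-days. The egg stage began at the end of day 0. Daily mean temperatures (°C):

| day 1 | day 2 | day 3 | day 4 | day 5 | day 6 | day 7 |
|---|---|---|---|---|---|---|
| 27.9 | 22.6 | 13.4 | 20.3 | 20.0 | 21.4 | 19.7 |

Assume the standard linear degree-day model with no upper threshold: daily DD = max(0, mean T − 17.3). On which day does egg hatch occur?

day 4

Daily DD above 17.3 °C: 10.6, 5.3, 0.0, 3.0, 2.7, 4.1, 2.4.
Cumulative: 10.6, 15.9, 15.9, 18.9, 21.6, 25.7, 28.1.
The total first reaches 17 DD on day 4.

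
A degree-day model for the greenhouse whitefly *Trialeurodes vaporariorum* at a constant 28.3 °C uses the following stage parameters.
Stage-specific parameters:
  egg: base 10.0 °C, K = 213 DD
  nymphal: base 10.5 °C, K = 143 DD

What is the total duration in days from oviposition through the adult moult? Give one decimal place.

19.7 days

egg: 213 / (28.3 − 10.0) = 213 / 18.3 = 11.639 d.
nymphal: 143 / (28.3 − 10.5) = 143 / 17.8 = 8.034 d.
Sum = 19.673 ≈ 19.7 days.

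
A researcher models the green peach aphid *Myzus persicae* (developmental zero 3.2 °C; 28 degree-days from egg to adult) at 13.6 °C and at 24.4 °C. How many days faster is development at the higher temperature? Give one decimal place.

1.4 days

At 13.6 °C: 28 / (13.6 − 3.2) = 28 / 10.4 = 2.692 d.
At 24.4 °C: 28 / (24.4 − 3.2) = 28 / 21.2 = 1.321 d.
Difference = |2.692 − 1.321| = 1.372 ≈ 1.4 days.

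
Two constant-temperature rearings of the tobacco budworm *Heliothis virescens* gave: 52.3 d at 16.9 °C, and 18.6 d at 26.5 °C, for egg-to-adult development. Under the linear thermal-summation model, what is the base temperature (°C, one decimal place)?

Linear rate model ⇒ the product D·(T − T_b) is constant across temperatures.
52.3·(16.9 − T_b) = 18.6·(26.5 − T_b)
T_b = (52.3·16.9 − 18.6·26.5) / (52.3 − 18.6) = 390.97 / 33.7 = 11.601 °C ≈ 11.6 °C.

11.6 °C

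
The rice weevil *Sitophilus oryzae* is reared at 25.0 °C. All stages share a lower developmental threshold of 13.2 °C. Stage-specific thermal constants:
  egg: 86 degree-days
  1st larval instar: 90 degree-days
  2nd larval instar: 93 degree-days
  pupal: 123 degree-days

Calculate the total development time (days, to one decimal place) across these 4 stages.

33.2 days

Daily accumulation at 25.0 °C = 25.0 − 13.2 = 11.8 DD/day.
Total K = 86 + 90 + 93 + 123 = 392 DD.
Total duration = 392 / 11.8 = 33.220 ≈ 33.2 days.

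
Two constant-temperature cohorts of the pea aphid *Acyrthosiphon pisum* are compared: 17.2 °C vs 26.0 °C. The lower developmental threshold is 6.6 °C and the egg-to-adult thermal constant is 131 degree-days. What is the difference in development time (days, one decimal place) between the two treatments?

At 17.2 °C: 131 / (17.2 − 6.6) = 131 / 10.6 = 12.358 d.
At 26.0 °C: 131 / (26.0 − 6.6) = 131 / 19.4 = 6.753 d.
Difference = |12.358 − 6.753| = 5.606 ≈ 5.6 days.

5.6 days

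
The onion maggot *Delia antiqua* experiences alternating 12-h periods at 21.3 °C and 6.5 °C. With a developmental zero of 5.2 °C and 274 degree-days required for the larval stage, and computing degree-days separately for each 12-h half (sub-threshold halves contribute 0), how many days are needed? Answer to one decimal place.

31.5 days

Day half: max(0, 21.3 − 5.2) × 0.5 = 16.1 × 0.5 = 8.05 DD.
Night half: max(0, 6.5 − 5.2) × 0.5 = 1.3 × 0.5 = 0.65 DD.
Per 24 h: 8.70 DD/day.
Duration = 274 / 8.70 = 31.494 ≈ 31.5 days.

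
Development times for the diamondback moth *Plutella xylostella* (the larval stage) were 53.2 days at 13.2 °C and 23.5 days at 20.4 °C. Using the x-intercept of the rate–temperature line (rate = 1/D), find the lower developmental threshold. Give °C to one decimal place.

Linear rate model ⇒ the product D·(T − T_b) is constant across temperatures.
53.2·(13.2 − T_b) = 23.5·(20.4 − T_b)
T_b = (53.2·13.2 − 23.5·20.4) / (53.2 − 23.5) = 222.84 / 29.7 = 7.503 °C ≈ 7.5 °C.

7.5 °C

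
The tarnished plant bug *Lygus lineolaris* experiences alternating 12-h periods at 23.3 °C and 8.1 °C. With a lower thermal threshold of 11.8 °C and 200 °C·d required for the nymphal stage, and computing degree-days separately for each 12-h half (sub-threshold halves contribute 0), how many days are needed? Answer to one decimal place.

Day half: max(0, 23.3 − 11.8) × 0.5 = 11.5 × 0.5 = 5.75 DD.
Night half: max(0, 8.1 − 11.8) × 0.5 = 0.0 × 0.5 = 0.00 DD.
Per 24 h: 5.75 DD/day.
Duration = 200 / 5.75 = 34.783 ≈ 34.8 days.

34.8 days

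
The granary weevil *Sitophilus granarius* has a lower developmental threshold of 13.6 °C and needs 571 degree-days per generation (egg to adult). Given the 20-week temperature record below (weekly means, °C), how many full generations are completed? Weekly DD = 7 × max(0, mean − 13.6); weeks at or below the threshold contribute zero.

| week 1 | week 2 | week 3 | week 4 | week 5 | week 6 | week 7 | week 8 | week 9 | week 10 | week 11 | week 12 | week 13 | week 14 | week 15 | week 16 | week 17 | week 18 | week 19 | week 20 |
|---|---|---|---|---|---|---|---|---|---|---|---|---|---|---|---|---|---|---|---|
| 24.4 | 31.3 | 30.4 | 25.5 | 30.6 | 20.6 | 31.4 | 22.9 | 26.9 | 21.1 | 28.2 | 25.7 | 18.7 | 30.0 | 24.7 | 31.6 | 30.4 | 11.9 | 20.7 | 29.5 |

Weekly DD (7 × max(0, T̄ − 13.6)): 75.6, 123.9, 117.6, 83.3, 119.0, 49.0, 124.6, 65.1, 93.1, 52.5, 102.2, 84.7, 35.7, 114.8, 77.7, 126.0, 117.6, 0.0, 49.7, 111.3.
Season total = 1723.4 DD.
Complete generations = ⌊1723.4 / 571⌋ = 3.

3 generations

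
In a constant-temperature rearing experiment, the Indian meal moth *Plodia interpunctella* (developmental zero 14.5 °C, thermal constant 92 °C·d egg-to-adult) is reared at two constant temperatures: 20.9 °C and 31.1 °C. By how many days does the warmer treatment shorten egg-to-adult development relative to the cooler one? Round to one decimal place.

8.8 days

At 20.9 °C: 92 / (20.9 − 14.5) = 92 / 6.4 = 14.375 d.
At 31.1 °C: 92 / (31.1 − 14.5) = 92 / 16.6 = 5.542 d.
Difference = |14.375 − 5.542| = 8.833 ≈ 8.8 days.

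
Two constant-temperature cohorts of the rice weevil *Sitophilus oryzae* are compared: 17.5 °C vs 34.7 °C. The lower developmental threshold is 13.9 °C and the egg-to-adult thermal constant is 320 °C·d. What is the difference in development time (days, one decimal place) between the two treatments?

At 17.5 °C: 320 / (17.5 − 13.9) = 320 / 3.6 = 88.889 d.
At 34.7 °C: 320 / (34.7 − 13.9) = 320 / 20.8 = 15.385 d.
Difference = |88.889 − 15.385| = 73.504 ≈ 73.5 days.

73.5 days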